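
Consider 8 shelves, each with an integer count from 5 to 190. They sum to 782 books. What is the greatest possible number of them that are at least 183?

4

With k values at 183 or above and the rest at least 5, the sum is at least 40 + 178k.
Since the sum is 782, we need 178k ≤ 742, i.e. k ≤ 4.
k = 4 is achieved by 4 values at 183 and 4 at 5, total 752; add 30 to one value (staying below 183) to reach 782.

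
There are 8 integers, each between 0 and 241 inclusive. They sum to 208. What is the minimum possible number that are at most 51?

Let j be the number exceeding 51. Then the total is ≥ 52·j + 0·(8 − j) = 0 + 52j.
So 52j ≤ 208 and j ≤ 4; hence at least 8 − 4 = 4 are ≤ 51.
Exactly 4 works: 4 values at 0 and 4 at 52 total 208.

4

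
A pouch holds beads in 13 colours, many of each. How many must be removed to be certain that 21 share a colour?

In the worst case you draw 20 of each of the 13 colours: 13 × 20 = 260.
One more forces 21 of some colour, so 260 + 1 = 261.

261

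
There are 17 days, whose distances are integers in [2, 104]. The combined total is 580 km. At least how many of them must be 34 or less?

1

Let j be the number exceeding 34. Then the total is ≥ 35·j + 2·(17 − j) = 34 + 33j.
So 33j ≤ 546 and j ≤ 16; hence at least 17 − 16 = 1 are ≤ 34.
Exactly 1 works: 1 value at 2 and 16 at 35 total 562; raise one of the low values by 18 (still ≤ 34) to hit 580.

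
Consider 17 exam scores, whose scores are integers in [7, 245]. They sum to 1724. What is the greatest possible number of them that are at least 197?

8

If k of the values are ≥ 197, the total is ≥ 197k + 7(17 − k).
Setting 197k + 7(17 − k) ≤ 1724 gives 190k ≤ 1605, so k ≤ 8.
k = 8 is achieved by 8 values at 197 and 9 at 7, total 1639; add 85 to one value (staying below 197) to reach 1724.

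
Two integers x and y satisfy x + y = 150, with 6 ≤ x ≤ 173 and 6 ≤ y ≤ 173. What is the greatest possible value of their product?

5625

With x + y fixed, xy peaks when the two are closest together.
Taking x = 75 and y = 75 (both in [6, 173]) gives xy = 5625.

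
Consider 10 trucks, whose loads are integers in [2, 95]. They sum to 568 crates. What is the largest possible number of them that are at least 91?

6

With k values at 91 or above and the rest at least 2, the sum is at least 20 + 89k.
Since the sum is 568, we need 89k ≤ 548, i.e. k ≤ 6.
k = 6 is achieved by 6 values at 91 and 4 at 2, total 554; add 14 to one value (staying below 91) to reach 568.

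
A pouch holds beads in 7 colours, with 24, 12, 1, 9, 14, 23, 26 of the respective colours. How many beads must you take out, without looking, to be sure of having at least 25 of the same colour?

In the worst case you take as many as possible of each colour without reaching 25: 24 + 12 + 1 + 9 + 14 + 23 + 24 = 107.
The next one must give 25 of some colour, so 107 + 1 = 108.

108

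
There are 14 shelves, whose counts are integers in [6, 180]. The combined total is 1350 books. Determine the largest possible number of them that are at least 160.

If k of the values are ≥ 160, the total is ≥ 160k + 6(14 − k).
Setting 160k + 6(14 − k) ≤ 1350 gives 154k ≤ 1266, so k ≤ 8.
k = 8 is achieved by 8 values at 160 and 6 at 6, total 1316; add 34 to one value (staying below 160) to reach 1350.

8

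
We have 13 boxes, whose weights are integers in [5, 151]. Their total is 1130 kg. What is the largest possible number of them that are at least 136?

8

Suppose k of them are at least 136. Those contribute at least 136 each and the other 13 − k at least 5 each.
So the total is at least 136k + 5(13 − k) = 65 + 131k. This must be ≤ 1130, giving k ≤ 8.
k = 8 is achieved by 8 values at 136 and 5 at 5, total 1113; add 17 to one value (staying below 136) to reach 1130.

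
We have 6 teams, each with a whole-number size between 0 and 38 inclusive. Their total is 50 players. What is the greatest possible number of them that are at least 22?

2

If k of the values are ≥ 22, the total is ≥ 22k + 0(6 − k).
Setting 22k + 0(6 − k) ≤ 50 gives 22k ≤ 50, so k ≤ 2.
k = 2 is achieved by 2 values at 22 and 4 at 0, total 44; add 6 to one value (staying below 22) to reach 50.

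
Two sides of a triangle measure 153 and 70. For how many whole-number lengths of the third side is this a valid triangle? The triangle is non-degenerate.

The triangle inequality gives |153 − 70| < c < 153 + 70, i.e. 83 < c < 223.
So c can be any integer from 84 to 222: 139 values.

139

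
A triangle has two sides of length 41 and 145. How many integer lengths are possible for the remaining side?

81

The triangle inequality gives |41 − 145| < c < 41 + 145, i.e. 104 < c < 186.
So c can be any integer from 105 to 185: 81 values.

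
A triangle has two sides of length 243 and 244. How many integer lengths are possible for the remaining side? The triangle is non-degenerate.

The triangle inequality gives |243 − 244| < c < 243 + 244, i.e. 1 < c < 487.
So c can be any integer from 2 to 486: 485 values.

485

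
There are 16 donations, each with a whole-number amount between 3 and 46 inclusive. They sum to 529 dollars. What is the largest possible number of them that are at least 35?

15

If k of the values are ≥ 35, the total is ≥ 35k + 3(16 − k).
Setting 35k + 3(16 − k) ≤ 529 gives 32k ≤ 481, so k ≤ 15.
k = 15 is achieved by 15 values at 35 and 1 at 3, total 528; add 1 to one value (staying below 35) to reach 529.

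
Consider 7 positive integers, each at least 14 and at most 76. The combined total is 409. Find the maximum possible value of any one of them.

76

Maximizing one value means minimizing the remaining 6.
The other 6 contribute at least 6 × 14 = 84, leaving at most 409 − 84 = 325.
But each integer is capped at 76, so the maximum is 76.
Achievable: one at 76 and the other 6 totalling 333, which fits since 6 × 14 ≤ 333 ≤ 6 × 76.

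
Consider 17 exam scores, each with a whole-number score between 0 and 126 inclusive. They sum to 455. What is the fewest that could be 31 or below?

3

If only k of them are at most 31, the other 17 − k are at least 32, so the total is at least (17 − k)·32 + k·0.
This is ≤ 455, so (17 − k)·32 + 0k ≤ 455, which gives k ≥ 3.
Exactly 3 works: 3 values at 0 and 14 at 32 total 448; raise one of the low values by 7 (still ≤ 31) to hit 455.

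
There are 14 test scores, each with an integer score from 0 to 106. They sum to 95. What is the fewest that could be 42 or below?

12

Each value above 42 is at least 43, contributing at least 43 − 0 = 43 above the floor 0.
The sum exceeds the floor total 0 by 95, so at most ⌊95/43⌋ = 2 exceed 42, and at least 12 are ≤ 42.
Exactly 12 works: 12 values at 0 and 2 at 43 total 86; raise one of the low values by 9 (still ≤ 42) to hit 95.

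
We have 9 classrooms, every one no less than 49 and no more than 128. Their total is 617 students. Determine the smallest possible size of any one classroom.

49

Minimizing one value means maximizing the remaining 8.
The other 8 can take up 8 × 128 = 1024 ≥ 617 − 49, so one classroom can sit at its floor of 49.
Achievable: one at 49 and the other 8 totalling 568, which fits since 8 × 49 ≤ 568 ≤ 8 × 128.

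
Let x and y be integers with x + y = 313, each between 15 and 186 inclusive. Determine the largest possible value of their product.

For a fixed sum, the product xy is largest when x and y are as close as possible.
Taking x = 156 and y = 157 (both in [15, 186]) gives xy = 24492.

24492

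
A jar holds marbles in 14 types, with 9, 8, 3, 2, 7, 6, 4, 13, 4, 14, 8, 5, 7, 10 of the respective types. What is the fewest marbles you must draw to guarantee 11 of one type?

94

In the worst case you take as many as possible of each type without reaching 11: 9 + 8 + 3 + 2 + 7 + 6 + 4 + 10 + 4 + 10 + 8 + 5 + 7 + 10 = 93.
The next one must give 11 of some type, so 93 + 1 = 94.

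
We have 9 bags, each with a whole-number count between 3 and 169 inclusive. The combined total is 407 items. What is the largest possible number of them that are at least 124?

3

If k of the values are ≥ 124, the total is ≥ 124k + 3(9 − k).
Setting 124k + 3(9 − k) ≤ 407 gives 121k ≤ 380, so k ≤ 3.
k = 3 is achieved by 3 values at 124 and 6 at 3, total 390; add 17 to one value (staying below 124) to reach 407.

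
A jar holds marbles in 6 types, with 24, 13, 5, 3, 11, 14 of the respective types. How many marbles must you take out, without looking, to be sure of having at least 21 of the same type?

In the worst case you take as many as possible of each type without reaching 21: 20 + 13 + 5 + 3 + 11 + 14 = 66.
The next one must give 21 of some type, so 66 + 1 = 67.

67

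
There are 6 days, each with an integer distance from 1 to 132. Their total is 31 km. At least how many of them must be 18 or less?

5

Each value above 18 is at least 19, contributing at least 19 − 1 = 18 above the floor 1.
The sum exceeds the floor total 6 by 25, so at most ⌊25/18⌋ = 1 exceed 18, and at least 5 are ≤ 18.
Exactly 5 works: 5 values at 1 and 1 at 19 total 24; raise one of the low values by 7 (still ≤ 18) to hit 31.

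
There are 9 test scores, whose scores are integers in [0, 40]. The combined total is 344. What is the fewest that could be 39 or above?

1

Suppose at most 9 − j of them reach 39; then j values are ≤ 38 and the rest ≤ 40.
The total is then ≤ 38·j + 40·(9 − j) = 360 − 2j. For this to be ≥ 344 we need j ≤ 8, so at least 9 − 8 = 1 must reach 39.
Exactly 1 works: 1 value at 40 and 8 at 38 total 344.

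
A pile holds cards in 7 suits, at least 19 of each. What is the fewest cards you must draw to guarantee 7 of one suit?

43

You could draw 6 of every suit without reaching 7 of any — 42 in all.
One more forces 7 of some suit, so 42 + 1 = 43.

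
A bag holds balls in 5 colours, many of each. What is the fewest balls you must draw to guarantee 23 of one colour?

111

In the worst case you draw 22 of each of the 5 colours: 5 × 22 = 110.
One more forces 23 of some colour, so 110 + 1 = 111.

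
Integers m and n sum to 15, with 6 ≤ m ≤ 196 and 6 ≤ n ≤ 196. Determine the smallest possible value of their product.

For a fixed sum, mn is smallest when m and n are as far apart as possible.
At the endpoint m = 6, n = 15 − 6 = 9, so mn = 6 × 9 = 54.

54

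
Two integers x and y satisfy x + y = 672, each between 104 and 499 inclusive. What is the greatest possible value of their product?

For a fixed sum, the product xy is largest when x and y are as close as possible.
Taking x = 336 and y = 336 (both in [104, 499]) gives xy = 112896.

112896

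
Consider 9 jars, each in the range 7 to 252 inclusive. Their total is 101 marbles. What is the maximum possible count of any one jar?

Maximizing one value means minimizing the remaining 8.
The other 8 contribute at least 8 × 7 = 56, leaving at most 101 − 56 = 45.
Since 45 ≤ 252, this is achievable: one at 45 and 8 at 7.

45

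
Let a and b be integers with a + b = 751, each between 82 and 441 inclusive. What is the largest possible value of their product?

For a fixed sum, the product ab is largest when a and b are as close as possible.
Taking a = 375 and b = 376 (both in [82, 441]) gives ab = 141000.

141000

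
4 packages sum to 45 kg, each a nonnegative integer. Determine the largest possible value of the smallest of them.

The 4 values sum to 45, so their minimum is at most ⌊45/4⌋ = 11.
Achievable: 3 of them at 11 and 1 at 12 total 45.

11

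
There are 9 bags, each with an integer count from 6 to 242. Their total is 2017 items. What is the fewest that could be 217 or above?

Suppose at most 9 − j of them reach 217; then j values are ≤ 216 and the rest ≤ 242.
The total is then ≤ 216·j + 242·(9 − j) = 2178 − 26j. For this to be ≥ 2017 we need j ≤ 6, so at least 9 − 6 = 3 must reach 217.
Exactly 3 works: 3 values at 242 and 6 at 216 total 2022; lower one of the high values by 5 (still ≥ 217) to hit 2017.

3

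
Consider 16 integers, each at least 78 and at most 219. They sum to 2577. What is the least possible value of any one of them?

To make one integer as small as possible, make the other 15 as large as possible.
The other 15 can take up 15 × 219 = 3285 ≥ 2577 − 78, so one integer can sit at its floor of 78.
Achievable: one at 78 and the other 15 totalling 2499, which fits since 15 × 78 ≤ 2499 ≤ 15 × 219.

78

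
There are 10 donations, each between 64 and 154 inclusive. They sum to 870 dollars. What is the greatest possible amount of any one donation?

To make one donation as large as possible, make the other 9 as small as possible.
The other 9 contribute at least 9 × 64 = 576, leaving at most 870 − 576 = 294.
But each donation is capped at 154, so the maximum is 154.
Achievable: one at 154 and the other 9 totalling 716, which fits since 9 × 64 ≤ 716 ≤ 9 × 154.

154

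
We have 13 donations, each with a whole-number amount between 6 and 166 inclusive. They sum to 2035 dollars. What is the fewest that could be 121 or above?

11

Each value short of 121 is at most 120, costing at least 166 − 120 = 46 against the maximum total of 2158.
We can afford to lose at most 2158 − 2035 = 123, so at most ⌊123/46⌋ = 2 fall short, and at least 11 are ≥ 121.
Exactly 11 works: 11 values at 166 and 2 at 120 total 2066; lower one of the high values by 31 (still ≥ 121) to hit 2035.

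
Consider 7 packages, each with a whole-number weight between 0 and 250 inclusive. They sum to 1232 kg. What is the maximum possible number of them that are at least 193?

6

Suppose k of them are at least 193. Those contribute at least 193 each and the other 7 − k at least 0 each.
So the total is at least 193k + 0(7 − k) = 0 + 193k. This must be ≤ 1232, giving k ≤ 6.
k = 6 is achieved by 6 values at 193 and 1 at 0, total 1158; add 74 to one value (staying below 193) to reach 1232.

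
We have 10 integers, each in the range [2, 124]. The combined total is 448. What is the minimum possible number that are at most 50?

Let j be the number exceeding 50. Then the total is ≥ 51·j + 2·(10 − j) = 20 + 49j.
So 49j ≤ 428 and j ≤ 8; hence at least 10 − 8 = 2 are ≤ 50.
Exactly 2 works: 2 values at 2 and 8 at 51 total 412; raise one of the low values by 36 (still ≤ 50) to hit 448.

2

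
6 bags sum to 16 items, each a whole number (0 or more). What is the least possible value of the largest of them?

3

The average is 16/6 > 2, so not all 6 can be 2 or less; the largest is ≥ 3.
Equality holds with 4 values of 3 and 2 values of 2.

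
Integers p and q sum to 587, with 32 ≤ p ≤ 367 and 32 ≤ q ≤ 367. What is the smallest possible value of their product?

80740

Since p + q is fixed, pushing one of them to its bound minimizes the product.
At the endpoint p = 220, q = 587 − 220 = 367, so pq = 220 × 367 = 80740.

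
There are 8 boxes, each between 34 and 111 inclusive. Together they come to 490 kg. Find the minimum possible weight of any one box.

34

To make one box as small as possible, make the other 7 as large as possible.
The other 7 can take up 7 × 111 = 777 ≥ 490 − 34, so one box can sit at its floor of 34.
Achievable: one at 34 and the other 7 totalling 456, which fits since 7 × 34 ≤ 456 ≤ 7 × 111.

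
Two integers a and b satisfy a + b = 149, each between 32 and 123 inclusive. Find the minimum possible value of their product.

Since a + b is fixed, pushing one of them to its bound minimizes the product.
The extreme feasible split is a = 32, b = 117, giving ab = 3744.

3744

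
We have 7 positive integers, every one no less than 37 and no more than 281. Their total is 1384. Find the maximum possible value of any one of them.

281

Maximizing one value means minimizing the remaining 6.
The other 6 contribute at least 6 × 37 = 222, leaving at most 1384 − 222 = 1162.
But each integer is capped at 281, so the maximum is 281.
Achievable: one at 281 and the other 6 totalling 1103, which fits since 6 × 37 ≤ 1103 ≤ 6 × 281.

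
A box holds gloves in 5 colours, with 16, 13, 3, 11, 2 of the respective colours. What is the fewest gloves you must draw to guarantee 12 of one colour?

39

In the worst case you take as many as possible of each colour without reaching 12: 11 + 11 + 3 + 11 + 2 = 38.
The next one must give 12 of some colour, so 38 + 1 = 39.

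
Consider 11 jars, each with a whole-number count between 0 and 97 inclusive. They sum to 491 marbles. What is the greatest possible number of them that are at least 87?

With k values at 87 or above and the rest at least 0, the sum is at least 0 + 87k.
Since the sum is 491, we need 87k ≤ 491, i.e. k ≤ 5.
k = 5 is achieved by 5 values at 87 and 6 at 0, total 435; add 56 to one value (staying below 87) to reach 491.

5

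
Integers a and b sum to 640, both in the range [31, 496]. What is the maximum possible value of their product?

102400

With a + b fixed, ab peaks when the two are closest together.
Taking a = 320 and b = 320 (both in [31, 496]) gives ab = 102400.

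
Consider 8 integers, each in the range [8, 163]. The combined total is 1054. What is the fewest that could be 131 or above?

Each value short of 131 is at most 130, costing at least 163 − 130 = 33 against the maximum total of 1304.
We can afford to lose at most 1304 − 1054 = 250, so at most ⌊250/33⌋ = 7 fall short, and at least 1 are ≥ 131.
Exactly 1 works: 1 value at 163 and 7 at 130 total 1073; lower one of the high values by 19 (still ≥ 131) to hit 1054.

1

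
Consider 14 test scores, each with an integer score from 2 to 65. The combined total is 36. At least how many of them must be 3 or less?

10

Each value above 3 is at least 4, contributing at least 4 − 2 = 2 above the floor 2.
The sum exceeds the floor total 28 by 8, so at most ⌊8/2⌋ = 4 exceed 3, and at least 10 are ≤ 3.
Exactly 10 works: 10 values at 2 and 4 at 4 total 36.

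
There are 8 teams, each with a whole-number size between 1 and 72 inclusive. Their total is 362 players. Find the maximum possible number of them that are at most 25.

4

Each value at 25 or below falls at least 72 − 25 = 47 short of the ceiling 72.
The ceiling total is 8 × 72 = 576, and we need 362, so at most ⌊(576 − 362)/47⌋ = 4 can be that low.
k = 4 is achieved by 4 values at 25 and 4 at 72, total 388; lower one of the 72's by 26 (still > 25) to reach 362.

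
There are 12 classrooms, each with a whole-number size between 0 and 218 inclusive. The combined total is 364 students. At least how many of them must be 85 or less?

Let j be the number exceeding 85. Then the total is ≥ 86·j + 0·(12 − j) = 0 + 86j.
So 86j ≤ 364 and j ≤ 4; hence at least 12 − 4 = 8 are ≤ 85.
Exactly 8 works: 8 values at 0 and 4 at 86 total 344; raise one of the low values by 20 (still ≤ 85) to hit 364.

8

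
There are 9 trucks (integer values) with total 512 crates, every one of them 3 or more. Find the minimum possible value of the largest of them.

The 9 values sum to 512, so their maximum is at least ⌈512/9⌉ = 57.
Equality holds with 8 values of 57 and 1 value of 56.

57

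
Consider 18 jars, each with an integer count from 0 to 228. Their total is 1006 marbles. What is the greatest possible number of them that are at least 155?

6

Suppose k of them are at least 155. Those contribute at least 155 each and the other 18 − k at least 0 each.
So the total is at least 155k + 0(18 − k) = 0 + 155k. This must be ≤ 1006, giving k ≤ 6.
k = 6 is achieved by 6 values at 155 and 12 at 0, total 930; add 76 to one value (staying below 155) to reach 1006.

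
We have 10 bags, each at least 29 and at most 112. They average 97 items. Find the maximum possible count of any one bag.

To make one bag as large as possible, make the other 9 as small as possible.
The total is 10 × 97 = 970.
The other 9 contribute at least 9 × 29 = 261, leaving at most 970 − 261 = 709.
But each bag is capped at 112, so the maximum is 112.
Achievable: one at 112 and the other 9 totalling 858, which fits since 9 × 29 ≤ 858 ≤ 9 × 112.

112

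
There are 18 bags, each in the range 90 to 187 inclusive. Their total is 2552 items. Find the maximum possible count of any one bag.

To make one bag as large as possible, make the other 17 as small as possible.
The other 17 contribute at least 17 × 90 = 1530, leaving at most 2552 − 1530 = 1022.
But each bag is capped at 187, so the maximum is 187.
Achievable: one at 187 and the other 17 totalling 2365, which fits since 17 × 90 ≤ 2365 ≤ 17 × 187.

187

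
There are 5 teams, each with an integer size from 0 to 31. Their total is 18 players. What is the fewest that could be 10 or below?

4

Let j be the number exceeding 10. Then the total is ≥ 11·j + 0·(5 − j) = 0 + 11j.
So 11j ≤ 18 and j ≤ 1; hence at least 5 − 1 = 4 are ≤ 10.
Exactly 4 works: 4 values at 0 and 1 at 11 total 11; raise one of the low values by 7 (still ≤ 10) to hit 18.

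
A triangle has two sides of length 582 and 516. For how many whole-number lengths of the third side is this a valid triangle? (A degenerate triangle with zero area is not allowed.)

1031

The triangle inequality gives |582 − 516| < c < 582 + 516, i.e. 66 < c < 1098.
So c can be any integer from 67 to 1097: 1031 values.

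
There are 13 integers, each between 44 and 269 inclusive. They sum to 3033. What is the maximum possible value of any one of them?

269

To make one integer as large as possible, make the other 12 as small as possible.
The other 12 contribute at least 12 × 44 = 528, leaving at most 3033 − 528 = 2505.
But each integer is capped at 269, so the maximum is 269.
Achievable: one at 269 and the other 12 totalling 2764, which fits since 12 × 44 ≤ 2764 ≤ 12 × 269.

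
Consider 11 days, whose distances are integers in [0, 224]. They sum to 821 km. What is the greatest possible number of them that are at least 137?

If k of the values are ≥ 137, the total is ≥ 137k + 0(11 − k).
Setting 137k + 0(11 − k) ≤ 821 gives 137k ≤ 821, so k ≤ 5.
k = 5 is achieved by 5 values at 137 and 6 at 0, total 685; add 136 to one value (staying below 137) to reach 821.

5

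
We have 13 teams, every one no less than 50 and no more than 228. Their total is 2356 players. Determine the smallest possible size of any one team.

50

To make one team as small as possible, make the other 12 as large as possible.
The other 12 can take up 12 × 228 = 2736 ≥ 2356 − 50, so one team can sit at its floor of 50.
Achievable: one at 50 and the other 12 totalling 2306, which fits since 12 × 50 ≤ 2306 ≤ 12 × 228.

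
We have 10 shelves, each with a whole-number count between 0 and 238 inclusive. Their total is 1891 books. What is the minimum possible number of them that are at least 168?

4

Suppose at most 10 − j of them reach 168; then j values are ≤ 167 and the rest ≤ 238.
The total is then ≤ 167·j + 238·(10 − j) = 2380 − 71j. For this to be ≥ 1891 we need j ≤ 6, so at least 10 − 6 = 4 must reach 168.
Exactly 4 works: 4 values at 238 and 6 at 167 total 1954; lower one of the high values by 63 (still ≥ 168) to hit 1891.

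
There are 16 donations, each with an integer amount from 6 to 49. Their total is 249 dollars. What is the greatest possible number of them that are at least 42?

If k of the values are ≥ 42, the total is ≥ 42k + 6(16 − k).
Setting 42k + 6(16 − k) ≤ 249 gives 36k ≤ 153, so k ≤ 4.
k = 4 is achieved by 4 values at 42 and 12 at 6, total 240; add 9 to one value (staying below 42) to reach 249.

4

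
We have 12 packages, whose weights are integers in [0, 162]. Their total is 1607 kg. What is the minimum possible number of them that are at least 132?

Each value short of 132 is at most 131, costing at least 162 − 131 = 31 against the maximum total of 1944.
We can afford to lose at most 1944 − 1607 = 337, so at most ⌊337/31⌋ = 10 fall short, and at least 2 are ≥ 132.
Exactly 2 works: 2 values at 162 and 10 at 131 total 1634; lower one of the high values by 27 (still ≥ 132) to hit 1607.

2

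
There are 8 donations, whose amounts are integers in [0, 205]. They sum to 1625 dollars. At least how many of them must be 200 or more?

6

Suppose at most 8 − j of them reach 200; then j values are ≤ 199 and the rest ≤ 205.
The total is then ≤ 199·j + 205·(8 − j) = 1640 − 6j. For this to be ≥ 1625 we need j ≤ 2, so at least 8 − 2 = 6 must reach 200.
Exactly 6 works: 6 values at 205 and 2 at 199 total 1628; lower one of the high values by 3 (still ≥ 200) to hit 1625.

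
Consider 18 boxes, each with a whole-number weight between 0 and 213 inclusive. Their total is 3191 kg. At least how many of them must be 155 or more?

Suppose at most 18 − j of them reach 155; then j values are ≤ 154 and the rest ≤ 213.
The total is then ≤ 154·j + 213·(18 − j) = 3834 − 59j. For this to be ≥ 3191 we need j ≤ 10, so at least 18 − 10 = 8 must reach 155.
Exactly 8 works: 8 values at 213 and 10 at 154 total 3244; lower one of the high values by 53 (still ≥ 155) to hit 3191.

8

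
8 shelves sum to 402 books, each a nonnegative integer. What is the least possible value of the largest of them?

51

The 8 values sum to 402, so their maximum is at least ⌈402/8⌉ = 51.
Taking 6 copies of 50 and 2 copies of 51 gives exactly 402, so 51 is attained.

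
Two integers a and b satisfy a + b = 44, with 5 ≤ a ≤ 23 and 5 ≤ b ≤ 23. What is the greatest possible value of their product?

484

With a + b fixed, ab peaks when the two are closest together.
Taking a = 22 and b = 22 (both in [5, 23]) gives ab = 484.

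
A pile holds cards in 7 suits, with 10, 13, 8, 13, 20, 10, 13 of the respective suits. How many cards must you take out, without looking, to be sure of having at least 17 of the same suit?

84

In the worst case you take as many as possible of each suit without reaching 17: 10 + 13 + 8 + 13 + 16 + 10 + 13 = 83.
The next one must give 17 of some suit, so 83 + 1 = 84.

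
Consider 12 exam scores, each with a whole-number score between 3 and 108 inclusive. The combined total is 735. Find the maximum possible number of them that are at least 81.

8

If k of the values are ≥ 81, the total is ≥ 81k + 3(12 − k).
Setting 81k + 3(12 − k) ≤ 735 gives 78k ≤ 699, so k ≤ 8.
k = 8 is achieved by 8 values at 81 and 4 at 3, total 660; add 75 to one value (staying below 81) to reach 735.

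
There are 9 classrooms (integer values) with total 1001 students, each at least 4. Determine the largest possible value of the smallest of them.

111

The average is 1001/9 < 112, so some value is ≤ 111.
Taking 7 copies of 111 and 2 copies of 112 gives exactly 1001, so 111 is attained.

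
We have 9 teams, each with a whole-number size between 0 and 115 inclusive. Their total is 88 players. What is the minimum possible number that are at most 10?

Let j be the number exceeding 10. Then the total is ≥ 11·j + 0·(9 − j) = 0 + 11j.
So 11j ≤ 88 and j ≤ 8; hence at least 9 − 8 = 1 are ≤ 10.
Exactly 1 works: 1 value at 0 and 8 at 11 total 88.

1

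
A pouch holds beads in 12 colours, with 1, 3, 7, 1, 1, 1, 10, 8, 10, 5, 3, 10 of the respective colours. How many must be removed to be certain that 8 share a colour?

51

In the worst case you take as many as possible of each colour without reaching 8: 1 + 3 + 7 + 1 + 1 + 1 + 7 + 7 + 7 + 5 + 3 + 7 = 50.
The next one must give 8 of some colour, so 50 + 1 = 51.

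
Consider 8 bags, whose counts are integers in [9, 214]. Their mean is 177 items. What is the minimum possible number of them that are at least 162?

The total is 8 × 177 = 1416.
If only k of them are at least 162, the other 8 − k are at most 161, so the total is at most k·214 + (8 − k)·161.
This must reach 1416, so k·214 + (8 − k)·161 ≥ 1416, giving k ≥ 3.
Exactly 3 works: 3 values at 214 and 5 at 161 total 1447; lower one of the high values by 31 (still ≥ 162) to hit 1416.

3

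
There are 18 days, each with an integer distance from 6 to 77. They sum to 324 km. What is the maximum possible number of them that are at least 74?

With k values at 74 or above and the rest at least 6, the sum is at least 108 + 68k.
Since the sum is 324, we need 68k ≤ 216, i.e. k ≤ 3.
k = 3 is achieved by 3 values at 74 and 15 at 6, total 312; add 12 to one value (staying below 74) to reach 324.

3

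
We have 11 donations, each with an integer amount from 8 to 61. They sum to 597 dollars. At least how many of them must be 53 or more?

Each value short of 53 is at most 52, costing at least 61 − 52 = 9 against the maximum total of 671.
We can afford to lose at most 671 − 597 = 74, so at most ⌊74/9⌋ = 8 fall short, and at least 3 are ≥ 53.
Exactly 3 works: 3 values at 61 and 8 at 52 total 599; lower one of the high values by 2 (still ≥ 53) to hit 597.

3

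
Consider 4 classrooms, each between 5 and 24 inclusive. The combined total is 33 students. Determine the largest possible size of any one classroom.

18

Maximizing one value means minimizing the remaining 3.
The other 3 contribute at least 3 × 5 = 15, leaving at most 33 − 15 = 18.
Since 18 ≤ 24, this is achievable: one at 18 and 3 at 5.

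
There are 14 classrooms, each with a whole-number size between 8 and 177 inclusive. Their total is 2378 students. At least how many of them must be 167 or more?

Suppose at most 14 − j of them reach 167; then j values are ≤ 166 and the rest ≤ 177.
The total is then ≤ 166·j + 177·(14 − j) = 2478 − 11j. For this to be ≥ 2378 we need j ≤ 9, so at least 14 − 9 = 5 must reach 167.
Exactly 5 works: 5 values at 177 and 9 at 166 total 2379; lower one of the high values by 1 (still ≥ 167) to hit 2378.

5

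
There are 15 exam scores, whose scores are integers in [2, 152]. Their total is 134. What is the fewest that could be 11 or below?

If only k of them are at most 11, the other 15 − k are at least 12, so the total is at least (15 − k)·12 + k·2.
This is ≤ 134, so (15 − k)·12 + 2k ≤ 134, which gives k ≥ 5.
Exactly 5 works: 5 values at 2 and 10 at 12 total 130; raise one of the low values by 4 (still ≤ 11) to hit 134.

5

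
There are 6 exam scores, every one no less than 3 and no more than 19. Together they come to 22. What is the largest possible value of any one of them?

7

Maximizing one value means minimizing the remaining 5.
The other 5 contribute at least 5 × 3 = 15, leaving at most 22 − 15 = 7.
Since 7 ≤ 19, this is achievable: one at 7 and 5 at 3.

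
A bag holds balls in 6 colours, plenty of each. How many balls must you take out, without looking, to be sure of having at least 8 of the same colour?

43

In the worst case you draw 7 of each of the 6 colours: 6 × 7 = 42.
One more forces 8 of some colour, so 42 + 1 = 43.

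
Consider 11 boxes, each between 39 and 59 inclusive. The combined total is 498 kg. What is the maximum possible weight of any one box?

59

To make one box as large as possible, make the other 10 as small as possible.
The other 10 contribute at least 10 × 39 = 390, leaving at most 498 − 390 = 108.
But each box is capped at 59, so the maximum is 59.
Achievable: one at 59 and the other 10 totalling 439, which fits since 10 × 39 ≤ 439 ≤ 10 × 59.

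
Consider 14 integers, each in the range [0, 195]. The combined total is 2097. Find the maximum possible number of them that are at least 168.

With k values at 168 or above and the rest at least 0, the sum is at least 0 + 168k.
Since the sum is 2097, we need 168k ≤ 2097, i.e. k ≤ 12.
k = 12 is achieved by 12 values at 168 and 2 at 0, total 2016; add 81 to one value (staying below 168) to reach 2097.

12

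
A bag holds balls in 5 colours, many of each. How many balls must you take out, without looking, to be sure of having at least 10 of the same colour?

46

In the worst case you draw 9 of each of the 5 colours: 5 × 9 = 45.
One more forces 10 of some colour, so 45 + 1 = 46.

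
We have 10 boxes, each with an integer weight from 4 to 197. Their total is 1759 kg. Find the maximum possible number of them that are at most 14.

1

Each value at 14 or below falls at least 197 − 14 = 183 short of the ceiling 197.
The ceiling total is 10 × 197 = 1970, and we need 1759, so at most ⌊(1970 − 1759)/183⌋ = 1 can be that low.
k = 1 is achieved by 1 value at 14 and 9 at 197, total 1787; lower one of the 197's by 28 (still > 14) to reach 1759.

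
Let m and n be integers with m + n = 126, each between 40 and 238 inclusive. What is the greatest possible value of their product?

3969

With m + n fixed, mn peaks when the two are closest together.
Taking m = 63 and n = 63 (both in [40, 238]) gives mn = 3969.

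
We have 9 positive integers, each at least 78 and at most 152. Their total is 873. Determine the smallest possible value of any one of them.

Minimizing one value means maximizing the remaining 8.
The other 8 can take up 8 × 152 = 1216 ≥ 873 − 78, so one integer can sit at its floor of 78.
Achievable: one at 78 and the other 8 totalling 795, which fits since 8 × 78 ≤ 795 ≤ 8 × 152.

78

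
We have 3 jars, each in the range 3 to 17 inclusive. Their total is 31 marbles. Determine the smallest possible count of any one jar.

To make one jar as small as possible, make the other 2 as large as possible.
The other 2 can take up 2 × 17 = 34 ≥ 31 − 3, so one jar can sit at its floor of 3.
Achievable: one at 3 and the other 2 totalling 28, which fits since 2 × 3 ≤ 28 ≤ 2 × 17.

3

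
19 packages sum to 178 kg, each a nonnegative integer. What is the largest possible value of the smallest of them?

The 19 values sum to 178, so their minimum is at most ⌊178/19⌋ = 9.
Achievable: 12 of them at 9 and 7 at 10 total 178.

9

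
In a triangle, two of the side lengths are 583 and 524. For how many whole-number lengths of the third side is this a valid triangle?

The triangle inequality gives |583 − 524| < c < 583 + 524, i.e. 59 < c < 1107.
So c can be any integer from 60 to 1106: 1047 values.

1047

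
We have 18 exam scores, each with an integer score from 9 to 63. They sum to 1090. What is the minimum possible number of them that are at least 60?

Each value short of 60 is at most 59, costing at least 63 − 59 = 4 against the maximum total of 1134.
We can afford to lose at most 1134 − 1090 = 44, so at most ⌊44/4⌋ = 11 fall short, and at least 7 are ≥ 60.
Exactly 7 works: 7 values at 63 and 11 at 59 total 1090.

7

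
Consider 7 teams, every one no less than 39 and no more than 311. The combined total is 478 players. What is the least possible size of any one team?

Minimizing one value means maximizing the remaining 6.
The other 6 can take up 6 × 311 = 1866 ≥ 478 − 39, so one team can sit at its floor of 39.
Achievable: one at 39 and the other 6 totalling 439, which fits since 6 × 39 ≤ 439 ≤ 6 × 311.

39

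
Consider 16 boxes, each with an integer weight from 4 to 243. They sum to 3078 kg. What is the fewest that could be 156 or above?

7

Suppose at most 16 − j of them reach 156; then j values are ≤ 155 and the rest ≤ 243.
The total is then ≤ 155·j + 243·(16 − j) = 3888 − 88j. For this to be ≥ 3078 we need j ≤ 9, so at least 16 − 9 = 7 must reach 156.
Exactly 7 works: 7 values at 243 and 9 at 155 total 3096; lower one of the high values by 18 (still ≥ 156) to hit 3078.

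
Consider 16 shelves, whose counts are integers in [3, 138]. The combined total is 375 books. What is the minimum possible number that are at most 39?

8

If only k of them are at most 39, the other 16 − k are at least 40, so the total is at least (16 − k)·40 + k·3.
This is ≤ 375, so (16 − k)·40 + 3k ≤ 375, which gives k ≥ 8.
Exactly 8 works: 8 values at 3 and 8 at 40 total 344; raise one of the low values by 31 (still ≤ 39) to hit 375.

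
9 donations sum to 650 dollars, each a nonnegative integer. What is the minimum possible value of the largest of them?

If every one of the 9 were at most 72, the total would be at most 9 × 72 = 648 < 650.
Achievable: 2 of them at 73 and 7 at 72 total 650.

73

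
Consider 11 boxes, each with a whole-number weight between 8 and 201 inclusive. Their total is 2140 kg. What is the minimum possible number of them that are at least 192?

Suppose at most 11 − j of them reach 192; then j values are ≤ 191 and the rest ≤ 201.
The total is then ≤ 191·j + 201·(11 − j) = 2211 − 10j. For this to be ≥ 2140 we need j ≤ 7, so at least 11 − 7 = 4 must reach 192.
Exactly 4 works: 4 values at 201 and 7 at 191 total 2141; lower one of the high values by 1 (still ≥ 192) to hit 2140.

4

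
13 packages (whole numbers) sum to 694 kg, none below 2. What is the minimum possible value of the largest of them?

The average is 694/13 > 53, so not all 13 can be 53 or less; the largest is ≥ 54.
Equality holds with 5 values of 54 and 8 values of 53.

54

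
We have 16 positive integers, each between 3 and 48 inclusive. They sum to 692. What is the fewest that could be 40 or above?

8

Each value short of 40 is at most 39, costing at least 48 − 39 = 9 against the maximum total of 768.
We can afford to lose at most 768 − 692 = 76, so at most ⌊76/9⌋ = 8 fall short, and at least 8 are ≥ 40.
Exactly 8 works: 8 values at 48 and 8 at 39 total 696; lower one of the high values by 4 (still ≥ 40) to hit 692.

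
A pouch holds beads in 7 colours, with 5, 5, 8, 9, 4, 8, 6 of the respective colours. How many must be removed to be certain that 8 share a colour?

In the worst case you take as many as possible of each colour without reaching 8: 5 + 5 + 7 + 7 + 4 + 7 + 6 = 41.
The next one must give 8 of some colour, so 41 + 1 = 42.

42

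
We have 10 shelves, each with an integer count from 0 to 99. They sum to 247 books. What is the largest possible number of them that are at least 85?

2

If k of the values are ≥ 85, the total is ≥ 85k + 0(10 − k).
Setting 85k + 0(10 − k) ≤ 247 gives 85k ≤ 247, so k ≤ 2.
k = 2 is achieved by 2 values at 85 and 8 at 0, total 170; add 77 to one value (staying below 85) to reach 247.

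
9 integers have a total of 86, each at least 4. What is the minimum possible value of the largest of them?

If every one of the 9 were at most 9, the total would be at most 9 × 9 = 81 < 86.
Achievable: 5 of them at 10 and 4 at 9 total 86.

10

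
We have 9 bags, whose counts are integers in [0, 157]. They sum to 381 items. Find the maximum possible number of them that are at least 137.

If k of the values are ≥ 137, the total is ≥ 137k + 0(9 − k).
Setting 137k + 0(9 − k) ≤ 381 gives 137k ≤ 381, so k ≤ 2.
k = 2 is achieved by 2 values at 137 and 7 at 0, total 274; add 107 to one value (staying below 137) to reach 381.

2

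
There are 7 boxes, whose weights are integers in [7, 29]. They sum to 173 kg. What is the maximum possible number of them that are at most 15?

Suppose k of them are at most 15. Those contribute at most 15 each and the rest at most 29 each.
So the total is at most 15k + 29(7 − k) = 203 − 14k. This must still be ≥ 173, so k ≤ 2.
k = 2 is achieved by 2 values at 15 and 5 at 29, total 175; lower one of the 29's by 2 (still > 15) to reach 173.

2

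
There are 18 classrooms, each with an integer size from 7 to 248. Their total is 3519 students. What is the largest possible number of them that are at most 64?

Each value at 64 or below falls at least 248 − 64 = 184 short of the ceiling 248.
The ceiling total is 18 × 248 = 4464, and we need 3519, so at most ⌊(4464 − 3519)/184⌋ = 5 can be that low.
k = 5 is achieved by 5 values at 64 and 13 at 248, total 3544; lower one of the 248's by 25 (still > 64) to reach 3519.

5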